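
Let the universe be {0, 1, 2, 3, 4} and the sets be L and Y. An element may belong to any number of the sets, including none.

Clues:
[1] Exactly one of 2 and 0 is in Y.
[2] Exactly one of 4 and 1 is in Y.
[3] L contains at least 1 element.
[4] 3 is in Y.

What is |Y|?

3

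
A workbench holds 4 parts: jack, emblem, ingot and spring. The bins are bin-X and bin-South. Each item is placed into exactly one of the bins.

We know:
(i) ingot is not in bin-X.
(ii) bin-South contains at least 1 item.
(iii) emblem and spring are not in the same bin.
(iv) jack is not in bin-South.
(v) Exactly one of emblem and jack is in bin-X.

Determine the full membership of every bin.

From (i): ingot ∉ bin-X.
From (iv): jack ∉ bin-South.
Only one bin left: jack ∈ bin-X.
Only one bin left: ingot ∈ bin-South.
(v) (exactly one): emblem ∉ bin-X.
Only one bin left: emblem ∈ bin-South.
(iii): spring ∉ bin-South.
Only one bin left: spring ∈ bin-X.

bin-X = {jack, spring}; bin-South = {emblem, ingot}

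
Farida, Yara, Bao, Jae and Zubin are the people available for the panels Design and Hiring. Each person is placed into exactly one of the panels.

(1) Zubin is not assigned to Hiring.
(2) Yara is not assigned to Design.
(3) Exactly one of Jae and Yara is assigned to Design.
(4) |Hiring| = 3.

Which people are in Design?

Design = {Jae, Zubin}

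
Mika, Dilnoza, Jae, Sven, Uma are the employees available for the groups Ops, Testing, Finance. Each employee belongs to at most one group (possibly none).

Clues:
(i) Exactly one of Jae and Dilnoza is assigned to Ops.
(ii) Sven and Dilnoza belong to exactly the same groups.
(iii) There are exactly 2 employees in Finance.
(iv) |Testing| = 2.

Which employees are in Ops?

Ops = {Jae}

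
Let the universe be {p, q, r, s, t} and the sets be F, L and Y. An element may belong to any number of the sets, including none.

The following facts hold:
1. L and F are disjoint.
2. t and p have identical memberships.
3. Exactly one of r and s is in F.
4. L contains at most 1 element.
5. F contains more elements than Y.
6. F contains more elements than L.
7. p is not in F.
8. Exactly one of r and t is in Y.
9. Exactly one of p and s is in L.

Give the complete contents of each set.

From (7): p ∉ F.
(2): t matches p: t ∉ F.
Suppose p ∈ L: no assignment then satisfies all the clues, so p ∉ L.

F = {q, r}; L = {s}; Y = {r}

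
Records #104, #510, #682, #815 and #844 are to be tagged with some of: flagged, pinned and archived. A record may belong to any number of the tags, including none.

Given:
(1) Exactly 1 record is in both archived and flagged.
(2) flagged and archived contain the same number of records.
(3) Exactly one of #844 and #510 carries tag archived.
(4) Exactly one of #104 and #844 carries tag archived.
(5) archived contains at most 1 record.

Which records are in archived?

archived = {#844}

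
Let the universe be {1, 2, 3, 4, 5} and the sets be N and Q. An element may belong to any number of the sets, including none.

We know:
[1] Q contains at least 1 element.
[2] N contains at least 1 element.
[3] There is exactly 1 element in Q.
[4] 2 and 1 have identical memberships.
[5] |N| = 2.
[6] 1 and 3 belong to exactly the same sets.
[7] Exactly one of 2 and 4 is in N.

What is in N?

N = {4, 5}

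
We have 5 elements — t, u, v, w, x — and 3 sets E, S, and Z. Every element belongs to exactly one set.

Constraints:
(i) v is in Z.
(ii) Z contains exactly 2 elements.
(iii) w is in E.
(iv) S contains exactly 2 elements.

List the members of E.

E = {w}

From (i): v ∈ Z.
From (iii): w ∈ E.
Suppose t ∈ E: no assignment then satisfies all the clues, so t ∉ E.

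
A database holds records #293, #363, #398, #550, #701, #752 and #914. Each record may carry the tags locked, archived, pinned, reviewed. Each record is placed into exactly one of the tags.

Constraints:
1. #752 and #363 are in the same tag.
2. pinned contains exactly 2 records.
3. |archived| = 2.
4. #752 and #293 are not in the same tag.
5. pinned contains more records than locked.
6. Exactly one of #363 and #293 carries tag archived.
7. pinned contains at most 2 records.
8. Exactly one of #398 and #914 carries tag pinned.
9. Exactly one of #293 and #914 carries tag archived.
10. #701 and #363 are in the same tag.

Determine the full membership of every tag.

locked = {}; archived = {#293, #398}; pinned = {#550, #914}; reviewed = {#363, #701, #752}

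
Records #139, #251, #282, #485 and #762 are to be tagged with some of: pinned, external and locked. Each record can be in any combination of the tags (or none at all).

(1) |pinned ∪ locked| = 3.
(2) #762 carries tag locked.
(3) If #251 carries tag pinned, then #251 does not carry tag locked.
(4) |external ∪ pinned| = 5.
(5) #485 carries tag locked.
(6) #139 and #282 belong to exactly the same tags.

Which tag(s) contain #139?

#139: external

From (2): #762 ∈ locked.
From (5): #485 ∈ locked.
Suppose #139 ∈ pinned: no assignment then satisfies all the clues, so #139 ∉ pinned.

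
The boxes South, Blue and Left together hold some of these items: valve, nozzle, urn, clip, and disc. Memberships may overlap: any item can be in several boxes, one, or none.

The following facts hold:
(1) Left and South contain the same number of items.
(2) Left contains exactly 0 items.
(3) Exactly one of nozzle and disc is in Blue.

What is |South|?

0

(2): Left already has 0, so the rest are out.
Suppose valve ∈ South: no assignment then satisfies all the clues, so valve ∉ South.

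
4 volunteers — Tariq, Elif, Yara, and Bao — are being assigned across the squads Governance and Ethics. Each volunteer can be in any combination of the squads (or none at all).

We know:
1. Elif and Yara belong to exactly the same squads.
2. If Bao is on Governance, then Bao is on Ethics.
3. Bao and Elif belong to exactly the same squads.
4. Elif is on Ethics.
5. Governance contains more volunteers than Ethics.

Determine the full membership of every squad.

Governance = {Bao, Elif, Tariq, Yara}; Ethics = {Bao, Elif, Yara}

From (4): Elif ∈ Ethics.
(1): Yara matches Elif: Yara ∈ Ethics.
(3): Bao matches Elif: Bao ∈ Ethics.
Suppose Tariq ∉ Governance: no assignment then satisfies all the clues, so Tariq ∈ Governance.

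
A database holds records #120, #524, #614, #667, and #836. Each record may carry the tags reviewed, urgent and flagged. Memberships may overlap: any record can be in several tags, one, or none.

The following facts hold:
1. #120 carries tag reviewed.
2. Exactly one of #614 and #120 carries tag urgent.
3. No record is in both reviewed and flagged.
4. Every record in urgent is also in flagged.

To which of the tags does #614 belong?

From (1): #120 ∈ reviewed.
(3) (disjoint): #120 ∉ flagged.
(4) contrapositive: #120 ∉ urgent.
(2) (exactly one): #614 ∈ urgent.
(4) with #614 ∈ urgent: #614 ∈ flagged.
(3) (disjoint): #614 ∉ reviewed.

#614: flagged, urgent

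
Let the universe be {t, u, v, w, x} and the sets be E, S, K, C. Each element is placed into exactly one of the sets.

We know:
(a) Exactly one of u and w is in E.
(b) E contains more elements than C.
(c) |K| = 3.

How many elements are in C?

0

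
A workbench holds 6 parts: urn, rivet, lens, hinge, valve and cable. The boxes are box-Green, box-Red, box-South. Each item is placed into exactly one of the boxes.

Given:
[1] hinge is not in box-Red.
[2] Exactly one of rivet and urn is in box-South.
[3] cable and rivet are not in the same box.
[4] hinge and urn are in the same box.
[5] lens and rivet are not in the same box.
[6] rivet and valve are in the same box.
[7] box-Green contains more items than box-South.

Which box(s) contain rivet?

rivet: box-South

From (1): hinge ∉ box-Red.
(4): urn matches hinge: urn ∉ box-Red.
Suppose rivet ∈ box-Green: no assignment then satisfies all the clues, so rivet ∉ box-Green.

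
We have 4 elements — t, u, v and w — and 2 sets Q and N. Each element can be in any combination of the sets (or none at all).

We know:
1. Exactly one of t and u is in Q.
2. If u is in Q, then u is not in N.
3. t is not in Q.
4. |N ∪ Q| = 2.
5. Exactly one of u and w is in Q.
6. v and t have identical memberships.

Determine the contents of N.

N = {w}

From (3): t ∉ Q.
(1) (exactly one): u ∈ Q.
(2): u ∉ N.
(5) (exactly one): w ∉ Q.
(6): v matches t: v ∉ Q.
Suppose t ∈ N: no assignment then satisfies all the clues, so t ∉ N.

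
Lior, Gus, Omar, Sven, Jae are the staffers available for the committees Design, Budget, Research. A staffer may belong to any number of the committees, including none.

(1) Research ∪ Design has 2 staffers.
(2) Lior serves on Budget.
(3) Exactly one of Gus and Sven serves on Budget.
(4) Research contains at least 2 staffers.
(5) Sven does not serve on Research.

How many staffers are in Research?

2

From (2): Lior ∈ Budget.
From (5): Sven ∉ Research.
Suppose Sven ∈ Design: no assignment then satisfies all the clues, so Sven ∉ Design.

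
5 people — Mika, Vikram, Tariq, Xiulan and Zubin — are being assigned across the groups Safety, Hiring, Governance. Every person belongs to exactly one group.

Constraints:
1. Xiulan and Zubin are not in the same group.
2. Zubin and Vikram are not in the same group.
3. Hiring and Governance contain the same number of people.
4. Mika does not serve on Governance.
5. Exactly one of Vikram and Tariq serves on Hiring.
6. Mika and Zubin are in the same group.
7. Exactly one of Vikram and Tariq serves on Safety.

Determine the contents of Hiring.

Hiring = {Vikram}

From (4): Mika ∉ Governance.
(6): Zubin matches Mika: Zubin ∉ Governance.
Suppose Mika ∈ Hiring: no assignment then satisfies all the clues, so Mika ∉ Hiring.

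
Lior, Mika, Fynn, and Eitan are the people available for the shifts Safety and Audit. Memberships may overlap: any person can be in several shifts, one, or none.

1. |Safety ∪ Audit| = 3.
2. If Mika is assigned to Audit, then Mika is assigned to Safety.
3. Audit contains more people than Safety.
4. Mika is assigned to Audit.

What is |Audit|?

3

From (4): Mika ∈ Audit.
(2): Mika ∈ Safety.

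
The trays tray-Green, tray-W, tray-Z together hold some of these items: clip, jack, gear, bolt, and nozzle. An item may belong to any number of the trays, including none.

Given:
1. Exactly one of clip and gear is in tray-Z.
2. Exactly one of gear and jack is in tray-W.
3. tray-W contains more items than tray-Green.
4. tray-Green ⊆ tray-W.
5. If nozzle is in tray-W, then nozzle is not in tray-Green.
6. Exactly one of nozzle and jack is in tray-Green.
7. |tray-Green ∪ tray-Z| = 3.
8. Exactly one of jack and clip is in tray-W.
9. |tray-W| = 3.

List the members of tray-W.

tray-W = {bolt, jack, nozzle}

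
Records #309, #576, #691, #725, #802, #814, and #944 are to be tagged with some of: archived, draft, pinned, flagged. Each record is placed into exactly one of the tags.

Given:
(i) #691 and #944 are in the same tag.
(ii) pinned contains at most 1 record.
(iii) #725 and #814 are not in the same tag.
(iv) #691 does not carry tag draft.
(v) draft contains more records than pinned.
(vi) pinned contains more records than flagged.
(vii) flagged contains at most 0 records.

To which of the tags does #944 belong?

#944: archived

From (iv): #691 ∉ draft.
(i): #944 matches #691: #944 ∉ draft.
(vii): flagged already has 0, so the rest are out.
Suppose #944 ∉ archived: no assignment then satisfies all the clues, so #944 ∈ archived.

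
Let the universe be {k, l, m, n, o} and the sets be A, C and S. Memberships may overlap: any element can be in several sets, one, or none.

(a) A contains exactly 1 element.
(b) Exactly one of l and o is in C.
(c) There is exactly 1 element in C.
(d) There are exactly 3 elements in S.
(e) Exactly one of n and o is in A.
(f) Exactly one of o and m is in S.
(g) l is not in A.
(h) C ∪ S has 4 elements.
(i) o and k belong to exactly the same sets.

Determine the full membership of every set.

A = {n}; C = {l}; S = {k, n, o}

From (g): l ∉ A.
Suppose k ∈ A: no assignment then satisfies all the clues, so k ∉ A.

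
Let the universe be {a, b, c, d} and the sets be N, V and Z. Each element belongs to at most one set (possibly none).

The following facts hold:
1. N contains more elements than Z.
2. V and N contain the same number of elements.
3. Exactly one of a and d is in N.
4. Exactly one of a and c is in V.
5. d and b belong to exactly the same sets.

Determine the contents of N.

N = {a}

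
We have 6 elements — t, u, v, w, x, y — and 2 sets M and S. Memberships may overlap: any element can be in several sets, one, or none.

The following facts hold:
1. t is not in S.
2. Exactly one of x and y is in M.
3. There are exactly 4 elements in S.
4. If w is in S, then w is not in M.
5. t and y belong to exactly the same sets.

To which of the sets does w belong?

From (1): t ∉ S.
(5): y matches t: y ∉ S.
(3): only 4 candidates remain for S, so all are in.
(4): w ∉ M.

w: S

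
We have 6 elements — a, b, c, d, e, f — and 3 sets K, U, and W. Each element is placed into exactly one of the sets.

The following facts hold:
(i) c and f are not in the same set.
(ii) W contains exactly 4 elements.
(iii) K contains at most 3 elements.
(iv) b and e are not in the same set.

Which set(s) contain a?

a: W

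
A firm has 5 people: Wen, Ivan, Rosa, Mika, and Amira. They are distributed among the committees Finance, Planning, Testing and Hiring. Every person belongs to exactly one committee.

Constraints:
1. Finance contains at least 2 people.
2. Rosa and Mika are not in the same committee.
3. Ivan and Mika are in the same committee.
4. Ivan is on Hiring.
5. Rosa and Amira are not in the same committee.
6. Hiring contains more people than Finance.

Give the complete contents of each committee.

Finance = {Rosa, Wen}; Planning = {}; Testing = {}; Hiring = {Amira, Ivan, Mika}

From (4): Ivan ∈ Hiring.
(3): Mika matches Ivan: Mika ∉ Finance.
(3): Mika matches Ivan: Mika ∉ Planning.
(3): Mika matches Ivan: Mika ∉ Testing.
(3): Mika matches Ivan: Mika ∈ Hiring.
(2): Rosa ∉ Hiring.
Suppose Wen ∉ Finance: no assignment then satisfies all the clues, so Wen ∈ Finance.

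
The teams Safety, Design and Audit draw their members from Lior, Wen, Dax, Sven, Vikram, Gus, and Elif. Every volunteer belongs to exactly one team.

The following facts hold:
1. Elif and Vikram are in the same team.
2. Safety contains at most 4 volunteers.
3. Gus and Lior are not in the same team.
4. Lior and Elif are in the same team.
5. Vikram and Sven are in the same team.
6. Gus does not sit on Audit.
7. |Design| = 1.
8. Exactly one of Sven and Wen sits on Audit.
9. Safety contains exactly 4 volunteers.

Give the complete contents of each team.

Safety = {Elif, Lior, Sven, Vikram}; Design = {Gus}; Audit = {Dax, Wen}

From (6): Gus ∉ Audit.
Suppose Lior ∉ Safety: no assignment then satisfies all the clues, so Lior ∈ Safety.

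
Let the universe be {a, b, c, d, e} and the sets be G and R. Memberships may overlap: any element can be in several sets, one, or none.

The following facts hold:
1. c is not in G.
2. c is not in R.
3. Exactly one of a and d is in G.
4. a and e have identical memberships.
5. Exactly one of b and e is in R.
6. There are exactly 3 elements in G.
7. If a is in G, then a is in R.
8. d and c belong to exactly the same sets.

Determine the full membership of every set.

G = {a, b, e}; R = {a, e}

From (1): c ∉ G.
From (2): c ∉ R.
(8): d matches c: d ∉ G.
(8): d matches c: d ∉ R.
(3) (exactly one): a ∈ G.
(4): e matches a: e ∈ G.
(6): only 3 candidates remain for G, so all are in.
(7): a ∈ R.
(4): e matches a: e ∈ R.
(5) (exactly one): b ∉ R.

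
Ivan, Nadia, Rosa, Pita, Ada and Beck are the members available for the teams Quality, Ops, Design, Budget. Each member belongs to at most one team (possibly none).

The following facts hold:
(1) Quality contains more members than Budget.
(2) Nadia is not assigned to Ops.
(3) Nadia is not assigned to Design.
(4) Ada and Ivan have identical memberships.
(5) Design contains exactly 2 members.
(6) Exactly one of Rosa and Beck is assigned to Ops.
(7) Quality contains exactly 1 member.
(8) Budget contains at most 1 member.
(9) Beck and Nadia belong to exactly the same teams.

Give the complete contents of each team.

From (2): Nadia ∉ Ops.
From (3): Nadia ∉ Design.
(9): Beck matches Nadia: Beck ∉ Ops.
(9): Beck matches Nadia: Beck ∉ Design.
(6) (exactly one): Rosa ∈ Ops.
Suppose Ivan ∈ Quality: no assignment then satisfies all the clues, so Ivan ∉ Quality.

Quality = {Pita}; Ops = {Rosa}; Design = {Ada, Ivan}; Budget = {}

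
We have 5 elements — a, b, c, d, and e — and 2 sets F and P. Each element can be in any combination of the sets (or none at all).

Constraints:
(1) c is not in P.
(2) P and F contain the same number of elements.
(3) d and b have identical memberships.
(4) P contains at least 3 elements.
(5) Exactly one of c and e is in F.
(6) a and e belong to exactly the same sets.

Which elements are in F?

F = {a, b, d, e}

From (1): c ∉ P.
Suppose a ∉ F: no assignment then satisfies all the clues, so a ∈ F.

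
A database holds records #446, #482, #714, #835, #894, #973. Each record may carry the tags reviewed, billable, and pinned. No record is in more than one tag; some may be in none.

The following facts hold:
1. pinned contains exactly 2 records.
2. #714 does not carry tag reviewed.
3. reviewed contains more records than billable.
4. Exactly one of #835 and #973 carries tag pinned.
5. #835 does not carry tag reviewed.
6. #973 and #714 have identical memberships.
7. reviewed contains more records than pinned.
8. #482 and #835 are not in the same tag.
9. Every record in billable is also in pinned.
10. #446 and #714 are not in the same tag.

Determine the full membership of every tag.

reviewed = {#446, #482, #894}; billable = {}; pinned = {#714, #973}

From (2): #714 ∉ reviewed.
From (5): #835 ∉ reviewed.
(6): #973 matches #714: #973 ∉ reviewed.
Suppose #446 ∉ reviewed: no assignment then satisfies all the clues, so #446 ∈ reviewed.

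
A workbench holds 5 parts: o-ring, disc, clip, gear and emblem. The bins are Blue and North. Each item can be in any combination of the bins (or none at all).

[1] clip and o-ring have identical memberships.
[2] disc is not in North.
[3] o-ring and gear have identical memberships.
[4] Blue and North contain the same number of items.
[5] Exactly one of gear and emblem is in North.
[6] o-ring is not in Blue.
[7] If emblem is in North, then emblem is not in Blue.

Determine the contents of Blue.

Blue = {disc}

From (2): disc ∉ North.
From (6): o-ring ∉ Blue.
(1): clip matches o-ring: clip ∉ Blue.
(3): gear matches o-ring: gear ∉ Blue.
Suppose disc ∉ Blue: no assignment then satisfies all the clues, so disc ∈ Blue.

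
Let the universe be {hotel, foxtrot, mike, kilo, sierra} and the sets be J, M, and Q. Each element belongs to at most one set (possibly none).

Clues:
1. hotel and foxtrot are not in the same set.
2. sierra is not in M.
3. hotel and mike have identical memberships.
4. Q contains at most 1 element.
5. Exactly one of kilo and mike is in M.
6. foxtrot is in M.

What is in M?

From (2): sierra ∉ M.
From (6): foxtrot ∈ M.
(1): hotel ∉ M.
(3): mike matches hotel: mike ∉ M.
(5) (exactly one): kilo ∈ M.

M = {foxtrot, kilo}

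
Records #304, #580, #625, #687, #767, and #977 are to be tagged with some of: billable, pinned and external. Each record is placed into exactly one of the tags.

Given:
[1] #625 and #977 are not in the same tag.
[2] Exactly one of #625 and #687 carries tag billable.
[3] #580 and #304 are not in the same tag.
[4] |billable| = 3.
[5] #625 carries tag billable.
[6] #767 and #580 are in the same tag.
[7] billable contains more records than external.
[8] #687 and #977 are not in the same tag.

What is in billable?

billable = {#580, #625, #767}

From (5): #625 ∈ billable.
(1): #977 ∉ billable.
(2) (exactly one): #687 ∉ billable.
Suppose #304 ∈ billable: no assignment then satisfies all the clues, so #304 ∉ billable.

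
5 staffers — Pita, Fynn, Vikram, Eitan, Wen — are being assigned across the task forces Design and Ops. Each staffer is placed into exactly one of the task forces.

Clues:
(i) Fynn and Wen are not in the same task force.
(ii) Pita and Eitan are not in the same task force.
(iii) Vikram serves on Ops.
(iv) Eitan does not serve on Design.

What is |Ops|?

3

From (iii): Vikram ∈ Ops.
From (iv): Eitan ∉ Design.
Only one task force left: Eitan ∈ Ops.
(ii): Pita ∉ Ops.
Only one task force left: Pita ∈ Design.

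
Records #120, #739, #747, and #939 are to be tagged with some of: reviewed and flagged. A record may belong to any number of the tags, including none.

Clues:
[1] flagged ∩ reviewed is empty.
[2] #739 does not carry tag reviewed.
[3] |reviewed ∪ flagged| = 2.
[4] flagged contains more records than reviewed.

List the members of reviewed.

From (2): #739 ∉ reviewed.
Suppose #120 ∈ reviewed: no assignment then satisfies all the clues, so #120 ∉ reviewed.

reviewed = {}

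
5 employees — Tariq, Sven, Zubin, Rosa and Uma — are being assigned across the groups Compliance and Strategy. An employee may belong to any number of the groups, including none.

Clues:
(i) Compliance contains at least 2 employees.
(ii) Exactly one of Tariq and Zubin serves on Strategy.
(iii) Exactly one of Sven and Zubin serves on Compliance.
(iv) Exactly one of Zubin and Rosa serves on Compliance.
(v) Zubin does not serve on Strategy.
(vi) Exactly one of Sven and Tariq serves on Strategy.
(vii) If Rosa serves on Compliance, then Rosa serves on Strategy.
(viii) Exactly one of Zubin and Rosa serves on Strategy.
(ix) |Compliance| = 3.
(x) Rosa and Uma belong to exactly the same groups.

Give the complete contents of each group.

Compliance = {Rosa, Sven, Uma}; Strategy = {Rosa, Tariq, Uma}

From (v): Zubin ∉ Strategy.
(ii) (exactly one): Tariq ∈ Strategy.
(vi) (exactly one): Sven ∉ Strategy.
(viii) (exactly one): Rosa ∈ Strategy.
(x): Uma matches Rosa: Uma ∈ Strategy.
Suppose Tariq ∈ Compliance: no assignment then satisfies all the clues, so Tariq ∉ Compliance.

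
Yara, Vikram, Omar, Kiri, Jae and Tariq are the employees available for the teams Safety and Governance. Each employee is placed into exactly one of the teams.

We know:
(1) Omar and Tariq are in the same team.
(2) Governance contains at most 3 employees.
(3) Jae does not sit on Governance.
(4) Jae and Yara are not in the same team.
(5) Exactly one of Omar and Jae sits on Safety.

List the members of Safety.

Safety = {Jae, Kiri, Vikram}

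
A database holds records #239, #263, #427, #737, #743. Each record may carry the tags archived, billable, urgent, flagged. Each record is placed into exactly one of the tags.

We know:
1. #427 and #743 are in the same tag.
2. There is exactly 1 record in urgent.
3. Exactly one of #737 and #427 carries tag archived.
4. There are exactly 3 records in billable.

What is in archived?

archived = {#737}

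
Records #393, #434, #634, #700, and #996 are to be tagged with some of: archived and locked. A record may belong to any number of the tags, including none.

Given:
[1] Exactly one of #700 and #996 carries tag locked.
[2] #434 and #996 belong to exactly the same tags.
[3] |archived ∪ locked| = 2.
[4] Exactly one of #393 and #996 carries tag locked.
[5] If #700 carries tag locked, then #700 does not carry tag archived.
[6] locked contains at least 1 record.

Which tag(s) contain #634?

#634: none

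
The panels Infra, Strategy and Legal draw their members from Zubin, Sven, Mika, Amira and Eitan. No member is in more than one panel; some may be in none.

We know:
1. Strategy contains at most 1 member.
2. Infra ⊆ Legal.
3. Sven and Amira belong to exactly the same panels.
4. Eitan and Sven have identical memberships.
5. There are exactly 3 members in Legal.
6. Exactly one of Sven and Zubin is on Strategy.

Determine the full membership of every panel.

Infra = {}; Strategy = {Zubin}; Legal = {Amira, Eitan, Sven}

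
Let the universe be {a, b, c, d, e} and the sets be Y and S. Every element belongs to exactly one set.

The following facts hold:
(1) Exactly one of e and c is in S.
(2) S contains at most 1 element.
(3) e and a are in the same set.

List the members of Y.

Y = {a, b, d, e}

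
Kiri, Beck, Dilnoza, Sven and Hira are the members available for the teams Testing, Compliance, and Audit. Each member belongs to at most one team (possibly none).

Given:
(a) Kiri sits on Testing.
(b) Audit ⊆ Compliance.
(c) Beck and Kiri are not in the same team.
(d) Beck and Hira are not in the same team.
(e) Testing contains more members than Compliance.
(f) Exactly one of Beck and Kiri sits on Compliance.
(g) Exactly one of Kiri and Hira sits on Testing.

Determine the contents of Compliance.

Compliance = {Beck}

From (a): Kiri ∈ Testing.
(c): Beck ∉ Testing.
(f) (exactly one): Beck ∈ Compliance.
(g) (exactly one): Hira ∉ Testing.
(d): Hira ∉ Compliance.
(b) contrapositive: Hira ∉ Audit.
Suppose Dilnoza ∈ Compliance: no assignment then satisfies all the clues, so Dilnoza ∉ Compliance.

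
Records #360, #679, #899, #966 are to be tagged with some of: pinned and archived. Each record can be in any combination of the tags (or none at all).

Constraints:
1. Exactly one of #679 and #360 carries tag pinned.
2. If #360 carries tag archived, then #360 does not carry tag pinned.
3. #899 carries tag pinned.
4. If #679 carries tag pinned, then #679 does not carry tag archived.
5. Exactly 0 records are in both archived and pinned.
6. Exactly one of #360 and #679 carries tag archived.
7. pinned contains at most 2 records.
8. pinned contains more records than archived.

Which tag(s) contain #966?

#966: none

From (3): #899 ∈ pinned.
Suppose #966 ∈ pinned: no assignment then satisfies all the clues, so #966 ∉ pinned.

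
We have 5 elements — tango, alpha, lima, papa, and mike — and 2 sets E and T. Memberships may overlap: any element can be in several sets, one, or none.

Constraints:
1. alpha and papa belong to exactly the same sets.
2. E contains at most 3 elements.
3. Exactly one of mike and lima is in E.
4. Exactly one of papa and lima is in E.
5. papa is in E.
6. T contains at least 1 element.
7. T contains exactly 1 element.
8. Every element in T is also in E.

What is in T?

T = {mike}

From (5): papa ∈ E.
(1): alpha matches papa: alpha ∈ E.
(4) (exactly one): lima ∉ E.
(8) contrapositive: lima ∉ T.
(3) (exactly one): mike ∈ E.
(2): E already has 3, so the rest are out.
(8) contrapositive: tango ∉ T.
Suppose alpha ∈ T: no assignment then satisfies all the clues, so alpha ∉ T.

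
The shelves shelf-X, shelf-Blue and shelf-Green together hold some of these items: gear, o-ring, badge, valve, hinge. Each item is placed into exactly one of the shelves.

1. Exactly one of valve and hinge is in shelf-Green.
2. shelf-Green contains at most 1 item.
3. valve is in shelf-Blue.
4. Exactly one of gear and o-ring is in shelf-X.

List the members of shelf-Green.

shelf-Green = {hinge}

From (3): valve ∈ shelf-Blue.
(1) (exactly one): hinge ∈ shelf-Green.
(2): shelf-Green already has 1, so the rest are out.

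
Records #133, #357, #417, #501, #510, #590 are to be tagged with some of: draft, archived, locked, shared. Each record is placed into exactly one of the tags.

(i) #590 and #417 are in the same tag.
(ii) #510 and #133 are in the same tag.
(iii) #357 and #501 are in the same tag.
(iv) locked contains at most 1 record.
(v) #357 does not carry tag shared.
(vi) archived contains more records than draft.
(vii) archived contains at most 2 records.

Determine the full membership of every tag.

draft = {}; archived = {#357, #501}; locked = {}; shared = {#133, #417, #510, #590}

From (v): #357 ∉ shared.
(iii): #501 matches #357: #501 ∉ shared.
Suppose #133 ∈ draft: no assignment then satisfies all the clues, so #133 ∉ draft.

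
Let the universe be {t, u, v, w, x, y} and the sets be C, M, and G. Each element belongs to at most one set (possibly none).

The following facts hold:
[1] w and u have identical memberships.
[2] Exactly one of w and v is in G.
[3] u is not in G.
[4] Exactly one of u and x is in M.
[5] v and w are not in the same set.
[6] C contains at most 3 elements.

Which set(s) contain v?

v: G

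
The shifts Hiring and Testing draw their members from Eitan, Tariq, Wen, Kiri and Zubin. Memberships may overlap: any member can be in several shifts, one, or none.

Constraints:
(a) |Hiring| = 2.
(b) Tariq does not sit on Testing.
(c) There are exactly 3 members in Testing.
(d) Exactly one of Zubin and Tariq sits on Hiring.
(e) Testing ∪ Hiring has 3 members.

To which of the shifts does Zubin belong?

Zubin: Hiring, Testing

From (b): Tariq ∉ Testing.
Suppose Zubin ∉ Hiring: no assignment then satisfies all the clues, so Zubin ∈ Hiring.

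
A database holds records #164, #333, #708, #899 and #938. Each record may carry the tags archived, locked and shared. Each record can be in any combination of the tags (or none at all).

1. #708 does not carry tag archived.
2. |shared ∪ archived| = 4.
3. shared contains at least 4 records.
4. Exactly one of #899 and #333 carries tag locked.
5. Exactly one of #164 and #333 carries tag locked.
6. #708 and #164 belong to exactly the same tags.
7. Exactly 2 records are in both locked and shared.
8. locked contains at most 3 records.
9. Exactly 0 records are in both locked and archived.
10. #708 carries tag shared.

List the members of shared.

shared = {#164, #333, #708, #938}

From (1): #708 ∉ archived.
From (10): #708 ∈ shared.
(6): #164 matches #708: #164 ∉ archived.
(6): #164 matches #708: #164 ∈ shared.
Suppose #333 ∉ shared: no assignment then satisfies all the clues, so #333 ∈ shared.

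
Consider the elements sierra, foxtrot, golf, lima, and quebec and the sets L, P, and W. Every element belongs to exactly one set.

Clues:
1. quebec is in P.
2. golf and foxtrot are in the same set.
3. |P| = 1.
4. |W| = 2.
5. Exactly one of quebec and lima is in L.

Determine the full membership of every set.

L = {lima, sierra}; P = {quebec}; W = {foxtrot, golf}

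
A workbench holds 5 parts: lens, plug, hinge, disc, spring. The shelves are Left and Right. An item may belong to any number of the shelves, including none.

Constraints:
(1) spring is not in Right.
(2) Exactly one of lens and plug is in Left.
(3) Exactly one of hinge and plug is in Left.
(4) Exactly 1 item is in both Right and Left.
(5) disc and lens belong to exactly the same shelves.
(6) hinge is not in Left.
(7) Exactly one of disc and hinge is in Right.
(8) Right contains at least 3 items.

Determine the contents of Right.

Right = {disc, lens, plug}

From (1): spring ∉ Right.
From (6): hinge ∉ Left.
(3) (exactly one): plug ∈ Left.
(2) (exactly one): lens ∉ Left.
(5): disc matches lens: disc ∉ Left.
Suppose lens ∉ Right: no assignment then satisfies all the clues, so lens ∈ Right.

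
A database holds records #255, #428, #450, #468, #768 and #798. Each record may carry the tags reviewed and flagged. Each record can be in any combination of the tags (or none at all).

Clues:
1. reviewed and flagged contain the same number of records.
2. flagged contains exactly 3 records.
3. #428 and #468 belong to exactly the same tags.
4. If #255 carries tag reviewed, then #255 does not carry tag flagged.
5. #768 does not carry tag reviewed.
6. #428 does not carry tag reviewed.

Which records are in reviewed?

reviewed = {#255, #450, #798}

From (5): #768 ∉ reviewed.
From (6): #428 ∉ reviewed.
(3): #468 matches #428: #468 ∉ reviewed.
Suppose #255 ∉ reviewed: no assignment then satisfies all the clues, so #255 ∈ reviewed.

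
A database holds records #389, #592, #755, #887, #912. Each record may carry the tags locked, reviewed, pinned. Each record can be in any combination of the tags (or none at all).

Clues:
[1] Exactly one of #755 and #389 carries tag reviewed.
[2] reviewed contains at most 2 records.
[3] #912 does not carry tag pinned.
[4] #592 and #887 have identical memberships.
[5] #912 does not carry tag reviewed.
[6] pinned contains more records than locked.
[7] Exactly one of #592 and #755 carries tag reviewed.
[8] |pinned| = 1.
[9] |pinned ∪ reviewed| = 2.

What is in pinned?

pinned = {#389}

From (3): #912 ∉ pinned.
From (5): #912 ∉ reviewed.
Suppose #389 ∉ pinned: no assignment then satisfies all the clues, so #389 ∈ pinned.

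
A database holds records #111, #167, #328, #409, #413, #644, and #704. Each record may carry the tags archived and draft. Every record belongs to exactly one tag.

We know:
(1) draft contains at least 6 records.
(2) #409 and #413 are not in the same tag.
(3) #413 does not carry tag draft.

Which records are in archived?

From (3): #413 ∉ draft.
(1): only 6 candidates remain for draft, so all are in.
Only one tag left: #413 ∈ archived.

archived = {#413}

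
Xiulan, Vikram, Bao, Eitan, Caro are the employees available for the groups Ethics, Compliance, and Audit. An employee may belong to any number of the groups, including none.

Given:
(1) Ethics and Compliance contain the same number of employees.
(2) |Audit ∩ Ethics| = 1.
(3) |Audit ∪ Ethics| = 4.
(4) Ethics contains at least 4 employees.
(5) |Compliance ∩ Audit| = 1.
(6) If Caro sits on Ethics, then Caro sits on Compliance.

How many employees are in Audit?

1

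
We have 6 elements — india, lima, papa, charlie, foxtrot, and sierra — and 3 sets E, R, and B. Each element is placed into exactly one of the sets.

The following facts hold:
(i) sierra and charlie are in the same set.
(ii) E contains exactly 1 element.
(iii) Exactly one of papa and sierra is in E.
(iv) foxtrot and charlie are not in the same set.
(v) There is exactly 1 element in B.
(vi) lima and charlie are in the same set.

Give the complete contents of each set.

E = {papa}; R = {charlie, india, lima, sierra}; B = {foxtrot}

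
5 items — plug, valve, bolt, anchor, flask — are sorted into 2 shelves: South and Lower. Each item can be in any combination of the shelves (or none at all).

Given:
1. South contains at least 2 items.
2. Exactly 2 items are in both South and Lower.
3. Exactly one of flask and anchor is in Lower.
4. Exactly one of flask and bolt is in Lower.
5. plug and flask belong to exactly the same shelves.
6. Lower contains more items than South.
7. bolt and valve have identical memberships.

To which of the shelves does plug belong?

plug: none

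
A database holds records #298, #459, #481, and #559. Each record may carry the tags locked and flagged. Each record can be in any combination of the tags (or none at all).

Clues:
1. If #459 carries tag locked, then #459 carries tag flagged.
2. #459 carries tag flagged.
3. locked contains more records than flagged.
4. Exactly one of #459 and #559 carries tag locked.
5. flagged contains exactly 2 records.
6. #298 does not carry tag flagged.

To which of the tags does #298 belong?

From (2): #459 ∈ flagged.
From (6): #298 ∉ flagged.
Suppose #298 ∉ locked: no assignment then satisfies all the clues, so #298 ∈ locked.

#298: locked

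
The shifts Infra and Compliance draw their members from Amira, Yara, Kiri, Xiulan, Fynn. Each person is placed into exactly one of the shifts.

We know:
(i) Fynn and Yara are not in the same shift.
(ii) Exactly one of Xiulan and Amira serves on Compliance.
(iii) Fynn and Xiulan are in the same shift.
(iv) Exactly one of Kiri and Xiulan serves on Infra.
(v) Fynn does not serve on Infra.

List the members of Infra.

From (v): Fynn ∉ Infra.
(iii): Xiulan matches Fynn: Xiulan ∉ Infra.
(iv) (exactly one): Kiri ∈ Infra.
Only one shift left: Xiulan ∈ Compliance.
Only one shift left: Fynn ∈ Compliance.
(i): Yara ∉ Compliance.
(ii) (exactly one): Amira ∉ Compliance.
Only one shift left: Amira ∈ Infra.
Only one shift left: Yara ∈ Infra.

Infra = {Amira, Kiri, Yara}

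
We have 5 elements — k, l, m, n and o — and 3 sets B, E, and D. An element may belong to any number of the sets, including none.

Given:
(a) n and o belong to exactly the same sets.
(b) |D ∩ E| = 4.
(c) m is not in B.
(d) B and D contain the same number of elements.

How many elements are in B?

4

From (c): m ∉ B.
Suppose k ∉ B: no assignment then satisfies all the clues, so k ∈ B.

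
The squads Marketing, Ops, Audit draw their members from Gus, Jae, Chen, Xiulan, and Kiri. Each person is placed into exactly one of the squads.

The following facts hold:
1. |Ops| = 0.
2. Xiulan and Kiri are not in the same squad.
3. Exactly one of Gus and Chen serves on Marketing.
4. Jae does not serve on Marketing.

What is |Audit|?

From (4): Jae ∉ Marketing.
(1): Ops already has 0, so the rest are out.
Only one squad left: Jae ∈ Audit.

3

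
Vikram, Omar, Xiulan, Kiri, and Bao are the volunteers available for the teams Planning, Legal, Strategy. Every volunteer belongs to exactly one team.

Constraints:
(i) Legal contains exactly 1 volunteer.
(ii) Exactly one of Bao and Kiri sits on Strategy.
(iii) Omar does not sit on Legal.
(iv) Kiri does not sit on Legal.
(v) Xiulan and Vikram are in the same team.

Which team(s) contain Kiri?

Kiri: Strategy

From (iii): Omar ∉ Legal.
From (iv): Kiri ∉ Legal.
Suppose Kiri ∈ Planning: no assignment then satisfies all the clues, so Kiri ∉ Planning.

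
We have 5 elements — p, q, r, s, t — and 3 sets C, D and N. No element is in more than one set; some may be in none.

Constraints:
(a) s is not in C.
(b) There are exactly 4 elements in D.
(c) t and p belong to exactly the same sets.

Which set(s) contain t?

t: D

From (a): s ∉ C.
Suppose t ∈ C: no assignment then satisfies all the clues, so t ∉ C.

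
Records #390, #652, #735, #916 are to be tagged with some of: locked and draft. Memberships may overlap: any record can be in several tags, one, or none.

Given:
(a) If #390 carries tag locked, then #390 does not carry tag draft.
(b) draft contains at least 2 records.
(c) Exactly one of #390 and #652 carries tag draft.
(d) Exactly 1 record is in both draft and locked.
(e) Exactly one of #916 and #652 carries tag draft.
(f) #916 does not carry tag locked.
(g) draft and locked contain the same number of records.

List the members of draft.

draft = {#652, #735}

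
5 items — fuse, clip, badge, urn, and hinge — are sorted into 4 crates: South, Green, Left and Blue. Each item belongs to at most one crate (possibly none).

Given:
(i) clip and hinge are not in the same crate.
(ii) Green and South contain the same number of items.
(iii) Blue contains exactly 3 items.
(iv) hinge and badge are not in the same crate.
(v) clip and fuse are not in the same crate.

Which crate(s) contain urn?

urn: Blue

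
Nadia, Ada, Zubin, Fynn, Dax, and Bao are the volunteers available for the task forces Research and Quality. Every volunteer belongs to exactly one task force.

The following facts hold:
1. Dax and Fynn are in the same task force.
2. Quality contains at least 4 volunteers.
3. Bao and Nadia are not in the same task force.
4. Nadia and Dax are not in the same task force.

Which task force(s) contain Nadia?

Nadia: Research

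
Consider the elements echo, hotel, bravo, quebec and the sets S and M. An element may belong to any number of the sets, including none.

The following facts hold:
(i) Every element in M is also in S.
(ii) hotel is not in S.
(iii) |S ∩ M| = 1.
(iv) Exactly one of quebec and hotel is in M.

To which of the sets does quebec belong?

From (ii): hotel ∉ S.
(i) contrapositive: hotel ∉ M.
(iv) (exactly one): quebec ∈ M.
(i) with quebec ∈ M: quebec ∈ S.

quebec: M, S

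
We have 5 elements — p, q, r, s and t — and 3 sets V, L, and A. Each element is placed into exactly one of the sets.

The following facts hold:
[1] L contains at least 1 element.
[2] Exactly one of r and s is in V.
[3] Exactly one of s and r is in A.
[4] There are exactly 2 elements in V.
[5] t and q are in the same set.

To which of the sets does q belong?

q: L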